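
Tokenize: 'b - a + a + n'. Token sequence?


Scan left to right, longest-match per lexeme
Tokens: ID(b), OP(-), ID(a), OP(+), ID(a), OP(+), ID(n)


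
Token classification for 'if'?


Pattern: reserved word
Type: KEYWORD


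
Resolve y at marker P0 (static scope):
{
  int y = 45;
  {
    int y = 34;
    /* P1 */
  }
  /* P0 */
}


y declared in the same block as P0
y = 45


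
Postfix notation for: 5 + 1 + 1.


Left to right (same or higher precedence on left)
Postfix: 5 1 + 1 +


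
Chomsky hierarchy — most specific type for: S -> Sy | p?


Left-linear: every RHS is a terminal or one nonterminal followed by a terminal
Classification: Type 3 (Regular)


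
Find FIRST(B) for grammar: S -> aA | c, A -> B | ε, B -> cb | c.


Per alternative of B: FIRST(cb) = {c}; FIRST(c) = {c}
FIRST(B) = {c}


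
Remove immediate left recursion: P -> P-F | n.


Left-recursive alternatives: P-F; non-recursive: n
Introduce P': P -> nP', P' -> -FP' | ε


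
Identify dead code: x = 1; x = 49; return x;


first assignment to x is overwritten before any read
Dead: 'x = 1'


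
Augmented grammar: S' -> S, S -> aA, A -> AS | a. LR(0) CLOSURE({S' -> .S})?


Start: S' -> .S
For each item with dot before a nonterminal B, add B -> .γ for every B-production
Closure: [S' -> .S, S -> .aA]


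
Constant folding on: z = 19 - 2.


19 - 2 = 17 at compile time
Optimized: z = 17


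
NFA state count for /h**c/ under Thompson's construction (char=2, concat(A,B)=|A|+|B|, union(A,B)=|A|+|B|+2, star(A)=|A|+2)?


Syntax tree has 2 char leaf(s), 0 union(s), 2 star(s)
chars contribute 2×2 = 4; each union adds +2; each star adds +2
Total: 4 + 0 + 4 = 8 states


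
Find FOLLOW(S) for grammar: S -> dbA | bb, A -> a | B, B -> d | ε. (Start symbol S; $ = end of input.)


$ ∈ FOLLOW(S). For each A -> αBβ: add FIRST(β)\{ε} to FOLLOW(B); if β nullable, add FOLLOW(A).
FOLLOW(S) = {$}


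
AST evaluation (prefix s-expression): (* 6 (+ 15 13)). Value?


Evaluate inner: (+ 15 13) = 28
Evaluate root: (* 6 28) = 168
Result: 168


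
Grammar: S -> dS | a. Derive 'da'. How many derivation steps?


Derivation: S => dS => da
Steps: 2


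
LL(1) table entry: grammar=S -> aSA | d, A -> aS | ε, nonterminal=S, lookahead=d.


For [S, d]: 'd' ∈ FIRST(d)
Entry: S -> d


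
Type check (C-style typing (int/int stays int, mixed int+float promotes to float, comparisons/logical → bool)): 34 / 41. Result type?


Operand types: int / int
Rule: mixed int/float promotes to float; int/int stays int
Result type: int


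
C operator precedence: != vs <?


'<' is relational (level 7); '!=' is equality (level 6)
Higher level binds tighter
'<' has higher precedence than '!='


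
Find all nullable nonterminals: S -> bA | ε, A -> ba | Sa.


A nonterminal is nullable iff some alternative derives ε (directly, or every symbol in it is nullable)
Nullable: {S}


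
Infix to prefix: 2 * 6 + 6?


left-to-right (same/higher precedence on left): tree is (+ (* 2 6) 6)
Prefix: + * 2 6 6


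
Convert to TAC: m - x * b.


Break into single-operator statements:
t1 = x * b
t2 = m - t1


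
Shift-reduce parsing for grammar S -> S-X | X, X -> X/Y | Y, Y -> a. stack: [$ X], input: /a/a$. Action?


shift '/' to continue X -> X/Y
Action: shift


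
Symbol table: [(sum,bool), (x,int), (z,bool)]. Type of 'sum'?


Lookup 'sum' → type bool


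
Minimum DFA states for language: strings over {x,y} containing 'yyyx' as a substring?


KMP-style automaton: 4 progress states + 1 absorbing accept = 5
Minimal DFA: 5 states


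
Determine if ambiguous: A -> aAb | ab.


balanced a^n…b^n: each string has a unique parse
Unambiguous


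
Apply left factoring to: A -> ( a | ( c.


Common prefix: '('
Factored: A -> ( A', A' -> a | c


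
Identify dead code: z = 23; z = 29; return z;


first assignment to z is overwritten before any read
Dead: 'z = 23'


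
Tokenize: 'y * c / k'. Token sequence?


Scan left to right, longest-match per lexeme
Tokens: ID(y), OP(*), ID(c), OP(/), ID(k)


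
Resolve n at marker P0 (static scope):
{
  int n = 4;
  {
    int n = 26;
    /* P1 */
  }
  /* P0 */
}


n declared in the same block as P0
n = 4


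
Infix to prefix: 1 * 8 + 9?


left-to-right (same/higher precedence on left): tree is (+ (* 1 8) 9)
Prefix: + * 1 8 9


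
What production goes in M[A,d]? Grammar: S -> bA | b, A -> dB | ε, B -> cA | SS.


For [A, d]: 'd' ∈ FIRST(dB)
Entry: A -> dB


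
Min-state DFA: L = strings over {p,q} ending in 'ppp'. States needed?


Track the longest suffix of input matching a prefix of 'ppp': 4 classes (prefixes of length 0..3)
Minimal DFA: 4 states


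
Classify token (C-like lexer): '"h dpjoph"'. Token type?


Pattern: double-quoted sequence
Type: STRING_LITERAL


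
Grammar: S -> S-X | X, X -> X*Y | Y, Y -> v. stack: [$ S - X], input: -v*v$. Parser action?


handle 'S-X' on top; lookahead ∈ FOLLOW(S) = {-, $}
Action: reduce (S -> S-X)


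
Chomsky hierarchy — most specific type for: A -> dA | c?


Right-linear: every RHS is a terminal or a terminal followed by one nonterminal
Classification: Type 3 (Regular)


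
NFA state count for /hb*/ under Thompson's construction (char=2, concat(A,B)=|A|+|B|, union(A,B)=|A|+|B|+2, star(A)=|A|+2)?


Syntax tree has 2 char leaf(s), 0 union(s), 1 star(s)
chars contribute 2×2 = 4; each union adds +2; each star adds +2
Total: 4 + 0 + 2 = 6 states


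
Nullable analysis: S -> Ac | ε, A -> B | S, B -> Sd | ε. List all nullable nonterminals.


A nonterminal is nullable iff some alternative derives ε (directly, or every symbol in it is nullable)
Nullable: {A, B, S}


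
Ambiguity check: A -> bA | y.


right-linear, alternatives start with distinct terminals 'b' vs 'y': unique leftmost derivation
Unambiguous


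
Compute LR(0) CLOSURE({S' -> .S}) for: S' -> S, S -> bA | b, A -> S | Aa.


Start: S' -> .S
For each item with dot before a nonterminal B, add B -> .γ for every B-production
Closure: [S' -> .S, S -> .bA, S -> .b]


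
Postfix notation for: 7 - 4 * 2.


* has higher precedence, evaluate 4*2 first
Postfix: 7 4 2 * -


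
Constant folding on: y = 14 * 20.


14 * 20 = 280 at compile time
Optimized: y = 280


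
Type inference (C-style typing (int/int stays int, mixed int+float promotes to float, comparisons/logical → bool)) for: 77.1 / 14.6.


Operand types: float / float
Rule: mixed int/float promotes to float; int/int stays int
Result type: float


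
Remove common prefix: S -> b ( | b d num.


Common prefix: 'b'
Factored: S -> b S', S' -> ( | d num


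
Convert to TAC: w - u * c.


Break into single-operator statements:
t1 = u * c
t2 = w - t1


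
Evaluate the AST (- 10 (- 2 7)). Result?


Evaluate inner: (- 2 7) = -5
Evaluate root: (- 10 -5) = 15
Result: 15


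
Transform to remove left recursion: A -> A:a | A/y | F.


Left-recursive alternatives: A:a, A/y; non-recursive: F
Introduce A': A -> FA', A' -> :aA' | /yA' | ε


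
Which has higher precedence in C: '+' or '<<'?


'+' is additive (level 9); '<<' is shift (level 8)
Higher level binds tighter
'+' has higher precedence than '<<'


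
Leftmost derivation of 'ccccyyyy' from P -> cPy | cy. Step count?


Derivation: P => cPy => ccPyy => cccPyyy => ccccyyyy
Steps: 4


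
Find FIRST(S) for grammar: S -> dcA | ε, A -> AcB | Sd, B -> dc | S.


Per alternative of S: FIRST(dcA) = {d}; FIRST(ε) = {ε}
FIRST(S) = {d, ε}


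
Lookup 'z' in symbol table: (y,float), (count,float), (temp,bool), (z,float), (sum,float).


Lookup 'z' → type float


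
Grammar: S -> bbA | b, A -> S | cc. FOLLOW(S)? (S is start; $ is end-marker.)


$ ∈ FOLLOW(S). For each A -> αBβ: add FIRST(β)\{ε} to FOLLOW(B); if β nullable, add FOLLOW(A).
FOLLOW(S) = {$}


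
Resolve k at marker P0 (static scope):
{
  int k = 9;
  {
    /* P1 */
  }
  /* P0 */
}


k declared in the same block as P0
k = 9


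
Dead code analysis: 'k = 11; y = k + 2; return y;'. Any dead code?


k is read by y's definition; y is returned
No dead code


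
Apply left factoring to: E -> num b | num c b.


Common prefix: 'num'
Factored: E -> num E', E' -> b | c b


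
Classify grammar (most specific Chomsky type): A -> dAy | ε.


Single nonterminal LHS, but d^n y^n is not regular
Classification: Type 2 (Context-Free)


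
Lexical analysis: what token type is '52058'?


Pattern: digits only
Type: INTEGER_LITERAL


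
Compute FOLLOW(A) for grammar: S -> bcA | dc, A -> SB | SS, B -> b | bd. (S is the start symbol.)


$ ∈ FOLLOW(S). For each A -> αBβ: add FIRST(β)\{ε} to FOLLOW(B); if β nullable, add FOLLOW(A).
FOLLOW(A) = {$, b, d}


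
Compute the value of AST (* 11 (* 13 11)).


Evaluate inner: (* 13 11) = 143
Evaluate root: (* 11 143) = 1573
Result: 1573


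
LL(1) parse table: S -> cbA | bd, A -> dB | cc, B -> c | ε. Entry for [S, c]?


For [S, c]: 'c' ∈ FIRST(cbA)
Entry: S -> cbA


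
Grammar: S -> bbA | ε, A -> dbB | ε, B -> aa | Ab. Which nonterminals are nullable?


A nonterminal is nullable iff some alternative derives ε (directly, or every symbol in it is nullable)
Nullable: {A, S}


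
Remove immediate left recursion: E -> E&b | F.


Left-recursive alternatives: E&b; non-recursive: F
Introduce E': E -> FE', E' -> &bE' | ε


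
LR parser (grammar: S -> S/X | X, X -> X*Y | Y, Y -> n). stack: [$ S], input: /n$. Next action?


shift '/' to continue S -> S/X
Action: shift


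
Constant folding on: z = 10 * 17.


10 * 17 = 170 at compile time
Optimized: z = 170


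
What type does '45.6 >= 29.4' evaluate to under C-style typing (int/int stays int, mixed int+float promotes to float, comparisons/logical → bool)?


Operand types: float >= float
Rule: comparison yields bool
Result type: bool


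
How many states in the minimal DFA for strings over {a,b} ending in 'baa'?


Track the longest suffix of input matching a prefix of 'baa': 4 classes (prefixes of length 0..3)
Minimal DFA: 4 states


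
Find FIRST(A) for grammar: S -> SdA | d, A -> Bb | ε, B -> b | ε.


Per alternative of A: FIRST(Bb) = {b}; FIRST(ε) = {ε}
FIRST(A) = {b, ε}


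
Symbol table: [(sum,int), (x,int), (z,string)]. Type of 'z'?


Lookup 'z' → type string


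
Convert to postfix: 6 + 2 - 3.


Left to right (same or higher precedence on left)
Postfix: 6 2 + 3 -


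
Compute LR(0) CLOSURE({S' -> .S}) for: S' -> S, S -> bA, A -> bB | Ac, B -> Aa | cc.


Start: S' -> .S
For each item with dot before a nonterminal B, add B -> .γ for every B-production
Closure: [S' -> .S, S -> .bA]


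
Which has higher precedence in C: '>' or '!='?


'>' is relational (level 7); '!=' is equality (level 6)
Higher level binds tighter
'>' has higher precedence than '!='


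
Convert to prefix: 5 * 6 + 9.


left-to-right (same/higher precedence on left): tree is (+ (* 5 6) 9)
Prefix: + * 5 6 9


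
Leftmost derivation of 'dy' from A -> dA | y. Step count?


Derivation: A => dA => dy
Steps: 2


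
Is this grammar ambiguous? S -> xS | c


right-linear, alternatives start with distinct terminals 'x' vs 'c': unique leftmost derivation
Unambiguous


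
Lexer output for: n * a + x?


Scan left to right, longest-match per lexeme
Tokens: ID(n), OP(*), ID(a), OP(+), ID(x)


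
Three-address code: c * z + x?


Break into single-operator statements:
t1 = c * z
t2 = t1 + x


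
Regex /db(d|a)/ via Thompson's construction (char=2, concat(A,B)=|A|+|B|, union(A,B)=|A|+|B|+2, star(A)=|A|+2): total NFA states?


Syntax tree has 4 char leaf(s), 1 union(s), 0 star(s)
chars contribute 4×2 = 8; each union adds +2; each star adds +2
Total: 8 + 2 + 0 = 10 states


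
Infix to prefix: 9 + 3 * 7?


'*' binds tighter: tree is (+ 9 (* 3 7))
Prefix: + 9 * 3 7


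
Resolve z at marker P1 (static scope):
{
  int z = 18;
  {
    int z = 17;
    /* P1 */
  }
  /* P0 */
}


z declared in the same block as P1
z = 17


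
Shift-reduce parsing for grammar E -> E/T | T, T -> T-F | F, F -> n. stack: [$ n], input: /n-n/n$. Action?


'n' on top is the handle for F -> n
Action: reduce (F -> n)


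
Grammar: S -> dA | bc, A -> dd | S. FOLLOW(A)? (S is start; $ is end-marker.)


$ ∈ FOLLOW(S). For each A -> αBβ: add FIRST(β)\{ε} to FOLLOW(B); if β nullable, add FOLLOW(A).
FOLLOW(A) = {$}


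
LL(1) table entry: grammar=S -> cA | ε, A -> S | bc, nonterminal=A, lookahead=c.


For [A, c]: 'c' ∈ FIRST(S)
Entry: A -> S


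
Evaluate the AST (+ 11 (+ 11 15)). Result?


Evaluate inner: (+ 11 15) = 26
Evaluate root: (+ 11 26) = 37
Result: 37


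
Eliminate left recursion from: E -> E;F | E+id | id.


Left-recursive alternatives: E;F, E+id; non-recursive: id
Introduce E': E -> idE', E' -> ;FE' | +idE' | ε


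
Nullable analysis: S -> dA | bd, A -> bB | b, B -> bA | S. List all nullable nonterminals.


A nonterminal is nullable iff some alternative derives ε (directly, or every symbol in it is nullable)
Nullable: {}


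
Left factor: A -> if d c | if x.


Common prefix: 'if'
Factored: A -> if A', A' -> d c | x


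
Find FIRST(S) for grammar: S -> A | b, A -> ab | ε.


Per alternative of S: FIRST(A) = {a, ε}; FIRST(b) = {b}
FIRST(S) = {a, b, ε}


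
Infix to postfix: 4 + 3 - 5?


Left to right (same or higher precedence on left)
Postfix: 4 3 + 5 -


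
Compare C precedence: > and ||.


'>' is relational (level 7); '||' is logical OR (level 1)
Higher level binds tighter
'>' has higher precedence than '||'


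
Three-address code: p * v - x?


Break into single-operator statements:
t1 = p * v
t2 = t1 - x


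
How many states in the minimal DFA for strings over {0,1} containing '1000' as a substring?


KMP-style automaton: 4 progress states + 1 absorbing accept = 5
Minimal DFA: 5 states


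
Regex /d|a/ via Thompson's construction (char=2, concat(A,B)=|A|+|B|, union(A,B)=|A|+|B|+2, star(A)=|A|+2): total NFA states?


Syntax tree has 2 char leaf(s), 1 union(s), 0 star(s)
chars contribute 2×2 = 4; each union adds +2; each star adds +2
Total: 4 + 2 + 0 = 6 states


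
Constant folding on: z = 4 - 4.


4 - 4 = 0 at compile time
Optimized: z = 0


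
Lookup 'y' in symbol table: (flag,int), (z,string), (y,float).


Lookup 'y' → type float


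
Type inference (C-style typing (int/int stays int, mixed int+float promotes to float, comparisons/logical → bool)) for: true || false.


Operand types: bool || bool
Rule: logical operators take bool operands and yield bool
Result type: bool


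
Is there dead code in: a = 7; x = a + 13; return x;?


a is read by x's definition; x is returned
No dead code


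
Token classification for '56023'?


Pattern: digits only
Type: INTEGER_LITERAL


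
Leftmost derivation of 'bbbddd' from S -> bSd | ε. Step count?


Derivation: S => bSd => bbSdd => bbbSddd => bbbddd
Steps: 4


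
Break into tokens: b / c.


Scan left to right, longest-match per lexeme
Tokens: ID(b), OP(/), ID(c)


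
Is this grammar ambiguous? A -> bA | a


right-linear, alternatives start with distinct terminals 'b' vs 'a': unique leftmost derivation
Unambiguous


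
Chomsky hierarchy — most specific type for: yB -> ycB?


LHS has context (more than one symbol) and |LHS| ≤ |RHS|
Classification: Type 1 (Context-Sensitive)


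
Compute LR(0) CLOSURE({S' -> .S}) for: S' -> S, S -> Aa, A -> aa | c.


Start: S' -> .S
For each item with dot before a nonterminal B, add B -> .γ for every B-production
Closure: [S' -> .S, S -> .Aa, A -> .aa, A -> .c]


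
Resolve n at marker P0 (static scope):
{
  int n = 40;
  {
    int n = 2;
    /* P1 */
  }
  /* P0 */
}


n declared in the same block as P0
n = 40


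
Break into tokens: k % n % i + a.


Scan left to right, longest-match per lexeme
Tokens: ID(k), OP(%), ID(n), OP(%), ID(i), OP(+), ID(a)


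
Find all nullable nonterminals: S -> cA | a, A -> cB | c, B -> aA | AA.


A nonterminal is nullable iff some alternative derives ε (directly, or every symbol in it is nullable)
Nullable: {}


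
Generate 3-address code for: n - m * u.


Break into single-operator statements:
t1 = m * u
t2 = n - t1


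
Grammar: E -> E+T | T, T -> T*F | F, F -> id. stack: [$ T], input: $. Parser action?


lookahead ∉ {*} so T won't extend; reduce E -> T
Action: reduce (E -> T)


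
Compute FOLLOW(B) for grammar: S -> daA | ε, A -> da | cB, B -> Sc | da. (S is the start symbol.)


$ ∈ FOLLOW(S). For each A -> αBβ: add FIRST(β)\{ε} to FOLLOW(B); if β nullable, add FOLLOW(A).
FOLLOW(B) = {$, c}


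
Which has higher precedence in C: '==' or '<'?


'<' is relational (level 7); '==' is equality (level 6)
Higher level binds tighter
'<' has higher precedence than '=='


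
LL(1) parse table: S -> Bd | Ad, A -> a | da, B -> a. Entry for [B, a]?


For [B, a]: 'a' ∈ FIRST(a)
Entry: B -> a


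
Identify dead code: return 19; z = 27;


statement follows a return and is unreachable
Dead: 'z = 27'


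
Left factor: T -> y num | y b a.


Common prefix: 'y'
Factored: T -> y T', T' -> num | b a


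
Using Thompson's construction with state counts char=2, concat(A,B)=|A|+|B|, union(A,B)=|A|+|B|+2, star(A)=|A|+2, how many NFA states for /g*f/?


Syntax tree has 2 char leaf(s), 0 union(s), 1 star(s)
chars contribute 2×2 = 4; each union adds +2; each star adds +2
Total: 4 + 0 + 2 = 6 states


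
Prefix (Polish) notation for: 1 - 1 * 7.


'*' binds tighter: tree is (- 1 (* 1 7))
Prefix: - 1 * 1 7


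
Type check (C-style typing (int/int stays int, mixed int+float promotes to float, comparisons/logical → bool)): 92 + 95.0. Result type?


Operand types: int + float
Rule: mixed int/float promotes to float; int/int stays int
Result type: float


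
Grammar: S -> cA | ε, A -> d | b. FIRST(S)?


Per alternative of S: FIRST(cA) = {c}; FIRST(ε) = {ε}
FIRST(S) = {c, ε}


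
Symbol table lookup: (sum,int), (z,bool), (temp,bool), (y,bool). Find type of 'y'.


Lookup 'y' → type bool


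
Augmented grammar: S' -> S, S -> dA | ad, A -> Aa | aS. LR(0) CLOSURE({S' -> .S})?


Start: S' -> .S
For each item with dot before a nonterminal B, add B -> .γ for every B-production
Closure: [S' -> .S, S -> .dA, S -> .ad]


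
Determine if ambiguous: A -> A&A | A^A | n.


'n&n^n' has two parse trees (no precedence encoded between & and ^)
Ambiguous


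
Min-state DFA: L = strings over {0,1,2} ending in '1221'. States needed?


Track the longest suffix of input matching a prefix of '1221': 5 classes (prefixes of length 0..4)
Minimal DFA: 5 states


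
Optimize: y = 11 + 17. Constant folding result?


11 + 17 = 28 at compile time
Optimized: y = 28


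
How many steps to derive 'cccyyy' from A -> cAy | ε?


Derivation: A => cAy => ccAyy => cccAyyy => cccyyy
Steps: 4


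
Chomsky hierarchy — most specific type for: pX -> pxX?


LHS has context (more than one symbol) and |LHS| ≤ |RHS|
Classification: Type 1 (Context-Sensitive)


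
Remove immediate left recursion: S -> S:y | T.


Left-recursive alternatives: S:y; non-recursive: T
Introduce S': S -> TS', S' -> :yS' | ε


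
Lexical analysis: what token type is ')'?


Pattern: delimiter/punctuation
Type: PUNCTUATION


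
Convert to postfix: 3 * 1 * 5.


Left to right (same or higher precedence on left)
Postfix: 3 1 * 5 *


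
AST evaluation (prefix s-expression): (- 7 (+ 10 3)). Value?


Evaluate inner: (+ 10 3) = 13
Evaluate root: (- 7 13) = -6
Result: -6


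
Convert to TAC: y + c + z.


Break into single-operator statements:
t1 = y + c
t2 = t1 + z


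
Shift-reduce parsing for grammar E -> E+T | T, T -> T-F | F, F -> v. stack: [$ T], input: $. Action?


lookahead ∉ {-} so T won't extend; reduce E -> T
Action: reduce (E -> T)


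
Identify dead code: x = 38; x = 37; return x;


first assignment to x is overwritten before any read
Dead: 'x = 38'


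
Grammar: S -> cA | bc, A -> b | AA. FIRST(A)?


Per alternative of A: FIRST(b) = {b}; FIRST(AA) = {b}
FIRST(A) = {b}


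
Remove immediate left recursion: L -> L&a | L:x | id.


Left-recursive alternatives: L&a, L:x; non-recursive: id
Introduce L': L -> idL', L' -> &aL' | :xL' | ε


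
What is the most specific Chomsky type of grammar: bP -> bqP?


LHS has context (more than one symbol) and |LHS| ≤ |RHS|
Classification: Type 1 (Context-Sensitive)


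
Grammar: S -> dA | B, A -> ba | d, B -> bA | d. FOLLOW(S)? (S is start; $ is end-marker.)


$ ∈ FOLLOW(S). For each A -> αBβ: add FIRST(β)\{ε} to FOLLOW(B); if β nullable, add FOLLOW(A).
FOLLOW(S) = {$}


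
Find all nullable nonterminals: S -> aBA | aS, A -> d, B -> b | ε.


A nonterminal is nullable iff some alternative derives ε (directly, or every symbol in it is nullable)
Nullable: {B}


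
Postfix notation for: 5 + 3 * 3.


* has higher precedence, evaluate 3*3 first
Postfix: 5 3 3 * +


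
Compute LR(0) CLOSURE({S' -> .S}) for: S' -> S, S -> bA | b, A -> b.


Start: S' -> .S
For each item with dot before a nonterminal B, add B -> .γ for every B-production
Closure: [S' -> .S, S -> .bA, S -> .b]


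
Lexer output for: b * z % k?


Scan left to right, longest-match per lexeme
Tokens: ID(b), OP(*), ID(z), OP(%), ID(k)


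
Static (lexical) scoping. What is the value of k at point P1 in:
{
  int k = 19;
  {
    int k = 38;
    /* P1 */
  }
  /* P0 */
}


k declared in the same block as P1
k = 38


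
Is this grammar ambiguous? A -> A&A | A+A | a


'a&a+a' has two parse trees (no precedence encoded between & and +)
Ambiguous


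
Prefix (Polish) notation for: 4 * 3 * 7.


left-to-right (same/higher precedence on left): tree is (* (* 4 3) 7)
Prefix: * * 4 3 7


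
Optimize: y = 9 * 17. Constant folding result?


9 * 17 = 153 at compile time
Optimized: y = 153


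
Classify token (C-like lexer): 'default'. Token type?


Pattern: reserved word
Type: KEYWORD


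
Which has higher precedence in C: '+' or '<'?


'+' is additive (level 9); '<' is relational (level 7)
Higher level binds tighter
'+' has higher precedence than '<'


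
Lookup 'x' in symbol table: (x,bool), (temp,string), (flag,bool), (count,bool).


Lookup 'x' → type bool


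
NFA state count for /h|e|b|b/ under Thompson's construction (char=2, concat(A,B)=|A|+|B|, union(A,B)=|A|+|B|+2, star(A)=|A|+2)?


Syntax tree has 4 char leaf(s), 3 union(s), 0 star(s)
chars contribute 4×2 = 8; each union adds +2; each star adds +2
Total: 8 + 6 + 0 = 14 states


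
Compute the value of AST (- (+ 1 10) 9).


Evaluate inner: (+ 1 10) = 11
Evaluate root: (- 11 9) = 2
Result: 2


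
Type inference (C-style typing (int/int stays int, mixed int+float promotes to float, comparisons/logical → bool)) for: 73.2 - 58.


Operand types: float - int
Rule: mixed int/float promotes to float; int/int stays int
Result type: float


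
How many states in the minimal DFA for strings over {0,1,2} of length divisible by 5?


Track length mod 5: states 0..4, accept at 0
Minimal DFA: 5 states


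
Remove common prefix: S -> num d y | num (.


Common prefix: 'num'
Factored: S -> num S', S' -> d y | (


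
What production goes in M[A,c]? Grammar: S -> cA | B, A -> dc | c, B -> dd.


For [A, c]: 'c' ∈ FIRST(c)
Entry: A -> c


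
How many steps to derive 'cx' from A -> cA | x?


Derivation: A => cA => cx
Steps: 2


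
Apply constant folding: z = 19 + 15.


19 + 15 = 34 at compile time
Optimized: z = 34


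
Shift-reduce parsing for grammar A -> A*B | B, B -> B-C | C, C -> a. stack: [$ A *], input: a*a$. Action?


no handle ('A*' is not any RHS); shift 'a'
Action: shift


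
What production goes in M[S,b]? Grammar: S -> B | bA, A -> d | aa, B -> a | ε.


For [S, b]: 'b' ∈ FIRST(bA)
Entry: S -> bA


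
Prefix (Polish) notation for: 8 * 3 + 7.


left-to-right (same/higher precedence on left): tree is (+ (* 8 3) 7)
Prefix: + * 8 3 7


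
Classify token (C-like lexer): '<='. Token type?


Pattern: operator symbol
Type: OPERATOR


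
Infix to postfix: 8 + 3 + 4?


Left to right (same or higher precedence on left)
Postfix: 8 3 + 4 +


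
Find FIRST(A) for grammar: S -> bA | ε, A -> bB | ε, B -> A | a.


Per alternative of A: FIRST(bB) = {b}; FIRST(ε) = {ε}
FIRST(A) = {b, ε}


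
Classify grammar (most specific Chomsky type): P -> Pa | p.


Left-linear: every RHS is a terminal or one nonterminal followed by a terminal
Classification: Type 3 (Regular)


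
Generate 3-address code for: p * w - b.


Break into single-operator statements:
t1 = p * w
t2 = t1 - b


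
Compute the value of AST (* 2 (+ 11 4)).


Evaluate inner: (+ 11 4) = 15
Evaluate root: (* 2 15) = 30
Result: 30


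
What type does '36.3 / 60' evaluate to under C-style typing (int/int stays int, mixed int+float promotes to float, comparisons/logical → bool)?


Operand types: float / int
Rule: mixed int/float promotes to float; int/int stays int
Result type: float


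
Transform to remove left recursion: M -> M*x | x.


Left-recursive alternatives: M*x; non-recursive: x
Introduce M': M -> xM', M' -> *xM' | ε


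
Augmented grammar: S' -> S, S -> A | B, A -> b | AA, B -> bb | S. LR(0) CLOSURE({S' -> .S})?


Start: S' -> .S
For each item with dot before a nonterminal B, add B -> .γ for every B-production
Closure: [S' -> .S, S -> .A, S -> .B, A -> .b, A -> .AA, B -> .bb, B -> .S]


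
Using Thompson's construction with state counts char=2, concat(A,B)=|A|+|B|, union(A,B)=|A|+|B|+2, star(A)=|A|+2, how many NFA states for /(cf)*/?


Syntax tree has 2 char leaf(s), 0 union(s), 1 star(s)
chars contribute 2×2 = 4; each union adds +2; each star adds +2
Total: 4 + 0 + 2 = 6 states


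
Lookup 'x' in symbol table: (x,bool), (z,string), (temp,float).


Lookup 'x' → type bool


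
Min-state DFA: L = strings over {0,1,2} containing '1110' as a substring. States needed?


KMP-style automaton: 4 progress states + 1 absorbing accept = 5
Minimal DFA: 5 states


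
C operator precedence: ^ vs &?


'&' is bitwise AND (level 5); '^' is bitwise XOR (level 4)
Higher level binds tighter
'&' has higher precedence than '^'


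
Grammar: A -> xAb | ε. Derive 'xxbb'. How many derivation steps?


Derivation: A => xAb => xxAbb => xxbb
Steps: 3


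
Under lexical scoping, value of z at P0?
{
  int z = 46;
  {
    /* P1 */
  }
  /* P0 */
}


z declared in the same block as P0
z = 46


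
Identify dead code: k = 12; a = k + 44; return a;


k is read by a's definition; a is returned
No dead code


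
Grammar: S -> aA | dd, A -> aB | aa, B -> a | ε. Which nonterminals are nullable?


A nonterminal is nullable iff some alternative derives ε (directly, or every symbol in it is nullable)
Nullable: {B}


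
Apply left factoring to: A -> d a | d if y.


Common prefix: 'd'
Factored: A -> d A', A' -> a | if y


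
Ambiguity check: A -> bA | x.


right-linear, alternatives start with distinct terminals 'b' vs 'x': unique leftmost derivation
Unambiguous


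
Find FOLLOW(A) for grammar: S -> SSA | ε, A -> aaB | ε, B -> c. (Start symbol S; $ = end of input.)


$ ∈ FOLLOW(S). For each A -> αBβ: add FIRST(β)\{ε} to FOLLOW(B); if β nullable, add FOLLOW(A).
FOLLOW(A) = {$, a}


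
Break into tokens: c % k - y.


Scan left to right, longest-match per lexeme
Tokens: ID(c), OP(%), ID(k), OP(-), ID(y)


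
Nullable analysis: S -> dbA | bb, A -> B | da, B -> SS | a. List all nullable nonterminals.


A nonterminal is nullable iff some alternative derives ε (directly, or every symbol in it is nullable)
Nullable: {}


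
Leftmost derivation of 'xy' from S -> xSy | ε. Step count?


Derivation: S => xSy => xy
Steps: 2


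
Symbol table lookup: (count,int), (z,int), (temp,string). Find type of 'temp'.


Lookup 'temp' → type string


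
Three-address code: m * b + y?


Break into single-operator statements:
t1 = m * b
t2 = t1 + y


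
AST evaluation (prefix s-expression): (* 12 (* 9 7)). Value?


Evaluate inner: (* 9 7) = 63
Evaluate root: (* 12 63) = 756
Result: 756


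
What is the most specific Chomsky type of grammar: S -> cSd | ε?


Single nonterminal LHS, but c^n d^n is not regular
Classification: Type 2 (Context-Free)


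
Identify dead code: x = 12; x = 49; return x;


first assignment to x is overwritten before any read
Dead: 'x = 12'


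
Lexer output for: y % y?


Scan left to right, longest-match per lexeme
Tokens: ID(y), OP(%), ID(y)


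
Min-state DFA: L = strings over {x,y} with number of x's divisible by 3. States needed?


Track (count of x) mod 3: states 0..2, accept at 0
Minimal DFA: 3 states


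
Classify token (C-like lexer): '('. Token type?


Pattern: delimiter/punctuation
Type: PUNCTUATION


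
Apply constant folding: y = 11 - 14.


11 - 14 = -3 at compile time
Optimized: y = -3


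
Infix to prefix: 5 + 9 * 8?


'*' binds tighter: tree is (+ 5 (* 9 8))
Prefix: + 5 * 9 8


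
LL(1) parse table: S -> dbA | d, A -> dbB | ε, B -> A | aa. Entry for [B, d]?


For [B, d]: 'd' ∈ FIRST(A)
Entry: B -> A


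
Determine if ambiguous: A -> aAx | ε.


balanced a^n…x^n: each string has a unique parse
Unambiguous


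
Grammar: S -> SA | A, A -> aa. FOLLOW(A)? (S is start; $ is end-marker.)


$ ∈ FOLLOW(S). For each A -> αBβ: add FIRST(β)\{ε} to FOLLOW(B); if β nullable, add FOLLOW(A).
FOLLOW(A) = {$, a}


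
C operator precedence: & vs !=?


'!=' is equality (level 6); '&' is bitwise AND (level 5)
Higher level binds tighter
'!=' has higher precedence than '&'


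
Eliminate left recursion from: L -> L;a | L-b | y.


Left-recursive alternatives: L;a, L-b; non-recursive: y
Introduce L': L -> yL', L' -> ;aL' | -bL' | ε


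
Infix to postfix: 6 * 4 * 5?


Left to right (same or higher precedence on left)
Postfix: 6 4 * 5 *


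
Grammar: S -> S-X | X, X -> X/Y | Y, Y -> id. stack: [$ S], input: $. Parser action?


start symbol S on stack, input exhausted
Action: accept


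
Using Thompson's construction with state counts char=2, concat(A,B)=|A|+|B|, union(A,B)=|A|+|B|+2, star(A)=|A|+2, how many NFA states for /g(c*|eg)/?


Syntax tree has 4 char leaf(s), 1 union(s), 1 star(s)
chars contribute 4×2 = 8; each union adds +2; each star adds +2
Total: 8 + 2 + 2 = 12 states


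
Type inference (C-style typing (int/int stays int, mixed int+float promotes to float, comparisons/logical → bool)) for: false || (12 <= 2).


Operand types: bool || bool
Rule: logical operators take bool operands and yield bool
Result type: bool


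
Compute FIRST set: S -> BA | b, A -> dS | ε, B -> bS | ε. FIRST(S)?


Per alternative of S: FIRST(BA) = {b, d, ε}; FIRST(b) = {b}
FIRST(S) = {b, d, ε}


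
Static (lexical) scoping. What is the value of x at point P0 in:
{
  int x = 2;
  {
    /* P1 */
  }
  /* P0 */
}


x declared in the same block as P0
x = 2


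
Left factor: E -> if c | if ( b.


Common prefix: 'if'
Factored: E -> if E', E' -> c | ( b


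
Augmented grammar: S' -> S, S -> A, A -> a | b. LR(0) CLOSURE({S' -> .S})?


Start: S' -> .S
For each item with dot before a nonterminal B, add B -> .γ for every B-production
Closure: [S' -> .S, S -> .A, A -> .a, A -> .b]


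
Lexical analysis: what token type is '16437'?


Pattern: digits only
Type: INTEGER_LITERAL


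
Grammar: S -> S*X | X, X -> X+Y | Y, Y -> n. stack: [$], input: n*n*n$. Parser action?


no handle on stack; shift 'n'
Action: shift


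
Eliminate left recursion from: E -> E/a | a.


Left-recursive alternatives: E/a; non-recursive: a
Introduce E': E -> aE', E' -> /aE' | ε


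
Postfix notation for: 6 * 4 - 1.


Left to right (same or higher precedence on left)
Postfix: 6 4 * 1 -


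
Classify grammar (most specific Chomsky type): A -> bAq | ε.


Single nonterminal LHS, but b^n q^n is not regular
Classification: Type 2 (Context-Free)


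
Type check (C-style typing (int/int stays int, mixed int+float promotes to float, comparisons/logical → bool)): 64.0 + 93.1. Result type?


Operand types: float + float
Rule: mixed int/float promotes to float; int/int stays int
Result type: float


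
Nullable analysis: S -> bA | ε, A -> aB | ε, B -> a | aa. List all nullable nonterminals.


A nonterminal is nullable iff some alternative derives ε (directly, or every symbol in it is nullable)
Nullable: {A, S}


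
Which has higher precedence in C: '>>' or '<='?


'>>' is shift (level 8); '<=' is relational (level 7)
Higher level binds tighter
'>>' has higher precedence than '<='


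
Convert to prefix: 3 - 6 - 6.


left-to-right (same/higher precedence on left): tree is (- (- 3 6) 6)
Prefix: - - 3 6 6


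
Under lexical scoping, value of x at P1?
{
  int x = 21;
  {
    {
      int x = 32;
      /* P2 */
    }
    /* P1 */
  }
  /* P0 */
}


P1's block does not declare x; resolves to the enclosing declaration at depth 0
x = 21


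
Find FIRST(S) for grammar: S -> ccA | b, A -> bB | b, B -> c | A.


Per alternative of S: FIRST(ccA) = {c}; FIRST(b) = {b}
FIRST(S) = {b, c}


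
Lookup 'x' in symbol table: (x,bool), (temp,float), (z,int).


Lookup 'x' → type bool


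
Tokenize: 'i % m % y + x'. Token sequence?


Scan left to right, longest-match per lexeme
Tokens: ID(i), OP(%), ID(m), OP(%), ID(y), OP(+), ID(x)


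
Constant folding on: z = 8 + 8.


8 + 8 = 16 at compile time
Optimized: z = 16


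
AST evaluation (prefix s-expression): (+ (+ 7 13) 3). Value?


Evaluate inner: (+ 7 13) = 20
Evaluate root: (+ 20 3) = 23
Result: 23


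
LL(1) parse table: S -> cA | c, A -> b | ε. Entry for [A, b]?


For [A, b]: 'b' ∈ FIRST(b)
Entry: A -> b


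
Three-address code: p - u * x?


Break into single-operator statements:
t1 = u * x
t2 = p - t1


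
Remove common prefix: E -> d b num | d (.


Common prefix: 'd'
Factored: E -> d E', E' -> b num | (


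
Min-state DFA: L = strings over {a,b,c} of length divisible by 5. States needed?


Track length mod 5: states 0..4, accept at 0
Minimal DFA: 5 states


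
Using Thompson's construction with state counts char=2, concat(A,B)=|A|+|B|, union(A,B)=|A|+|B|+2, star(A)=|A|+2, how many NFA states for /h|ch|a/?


Syntax tree has 4 char leaf(s), 2 union(s), 0 star(s)
chars contribute 4×2 = 8; each union adds +2; each star adds +2
Total: 8 + 4 + 0 = 12 states


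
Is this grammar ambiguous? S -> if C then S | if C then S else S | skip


dangling else: 'if C then if C then skip else skip' parses two ways
Ambiguous


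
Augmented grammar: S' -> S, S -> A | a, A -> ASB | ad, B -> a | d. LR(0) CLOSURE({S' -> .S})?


Start: S' -> .S
For each item with dot before a nonterminal B, add B -> .γ for every B-production
Closure: [S' -> .S, S -> .A, S -> .a, A -> .ASB, A -> .ad]


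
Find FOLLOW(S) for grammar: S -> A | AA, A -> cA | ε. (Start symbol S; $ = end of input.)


$ ∈ FOLLOW(S). For each A -> αBβ: add FIRST(β)\{ε} to FOLLOW(B); if β nullable, add FOLLOW(A).
FOLLOW(S) = {$}


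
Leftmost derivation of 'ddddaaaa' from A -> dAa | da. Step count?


Derivation: A => dAa => ddAaa => dddAaaa => ddddaaaa
Steps: 4


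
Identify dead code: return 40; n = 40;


statement follows a return and is unreachable
Dead: 'n = 40'


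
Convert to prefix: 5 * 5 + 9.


left-to-right (same/higher precedence on left): tree is (+ (* 5 5) 9)
Prefix: + * 5 5 9


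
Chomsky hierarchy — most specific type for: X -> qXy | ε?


Single nonterminal LHS, but q^n y^n is not regular
Classification: Type 2 (Context-Free)


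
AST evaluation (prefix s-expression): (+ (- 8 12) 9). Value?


Evaluate inner: (- 8 12) = -4
Evaluate root: (+ -4 9) = 5
Result: 5


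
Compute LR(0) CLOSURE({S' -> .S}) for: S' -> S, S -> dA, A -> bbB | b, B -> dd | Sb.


Start: S' -> .S
For each item with dot before a nonterminal B, add B -> .γ for every B-production
Closure: [S' -> .S, S -> .dA]


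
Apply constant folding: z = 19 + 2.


19 + 2 = 21 at compile time
Optimized: z = 21


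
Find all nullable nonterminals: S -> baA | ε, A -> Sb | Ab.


A nonterminal is nullable iff some alternative derives ε (directly, or every symbol in it is nullable)
Nullable: {S}


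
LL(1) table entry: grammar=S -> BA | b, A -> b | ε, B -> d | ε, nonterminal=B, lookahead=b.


For [B, b]: ε is nullable and 'b' ∈ FOLLOW(B)
Entry: B -> ε


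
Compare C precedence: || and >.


'>' is relational (level 7); '||' is logical OR (level 1)
Higher level binds tighter
'>' has higher precedence than '||'


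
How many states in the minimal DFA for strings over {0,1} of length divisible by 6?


Track length mod 6: states 0..5, accept at 0
Minimal DFA: 6 states


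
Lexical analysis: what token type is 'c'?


Pattern: letter/underscore followed by alphanumerics, not a keyword
Type: IDENTIFIER


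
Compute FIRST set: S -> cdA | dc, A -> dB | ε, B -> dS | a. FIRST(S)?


Per alternative of S: FIRST(cdA) = {c}; FIRST(dc) = {d}
FIRST(S) = {c, d}


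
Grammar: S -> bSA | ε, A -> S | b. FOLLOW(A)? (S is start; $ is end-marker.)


$ ∈ FOLLOW(S). For each A -> αBβ: add FIRST(β)\{ε} to FOLLOW(B); if β nullable, add FOLLOW(A).
FOLLOW(A) = {$, b}


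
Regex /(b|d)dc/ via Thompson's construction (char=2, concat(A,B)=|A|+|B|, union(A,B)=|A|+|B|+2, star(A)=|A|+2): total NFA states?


Syntax tree has 4 char leaf(s), 1 union(s), 0 star(s)
chars contribute 4×2 = 8; each union adds +2; each star adds +2
Total: 8 + 2 + 0 = 10 states


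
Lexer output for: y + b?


Scan left to right, longest-match per lexeme
Tokens: ID(y), OP(+), ID(b)


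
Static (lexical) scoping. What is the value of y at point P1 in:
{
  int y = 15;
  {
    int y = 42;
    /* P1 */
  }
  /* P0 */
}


y declared in the same block as P1
y = 42


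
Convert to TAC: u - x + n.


Break into single-operator statements:
t1 = u - x
t2 = t1 + n


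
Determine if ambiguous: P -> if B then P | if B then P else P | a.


dangling else: 'if B then if B then a else a' parses two ways
Ambiguous


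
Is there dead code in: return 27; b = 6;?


statement follows a return and is unreachable
Dead: 'b = 6'


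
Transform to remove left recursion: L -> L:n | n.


Left-recursive alternatives: L:n; non-recursive: n
Introduce L': L -> nL', L' -> :nL' | ε


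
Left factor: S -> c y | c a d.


Common prefix: 'c'
Factored: S -> c S', S' -> y | a d


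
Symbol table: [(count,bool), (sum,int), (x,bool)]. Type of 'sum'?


Lookup 'sum' → type int


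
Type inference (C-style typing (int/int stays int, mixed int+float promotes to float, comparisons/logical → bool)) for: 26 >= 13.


Operand types: int >= int
Rule: comparison yields bool
Result type: bool


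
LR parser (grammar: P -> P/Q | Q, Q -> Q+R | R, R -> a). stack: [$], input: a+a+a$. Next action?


no handle on stack; shift 'a'
Action: shift
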